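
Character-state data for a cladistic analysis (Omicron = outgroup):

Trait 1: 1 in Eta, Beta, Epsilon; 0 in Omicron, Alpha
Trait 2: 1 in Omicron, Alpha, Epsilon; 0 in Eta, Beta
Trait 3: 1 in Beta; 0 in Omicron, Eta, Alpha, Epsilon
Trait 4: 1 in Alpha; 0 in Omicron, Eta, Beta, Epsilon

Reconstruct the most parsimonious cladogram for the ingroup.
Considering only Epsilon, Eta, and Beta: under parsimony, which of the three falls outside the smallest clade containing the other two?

Character polarity is set by the outgroup: the derived state is whichever differs from the outgroup's state, so for Trait 2 the derived state is '0', and for the remaining characters it is '1'.
Only Beta, Epsilon, and Eta show the derived state '1' for Trait 1, supporting them as a clade.
Only Beta and Eta show the derived state '0' for Trait 2, supporting them as a clade.
Trait 3: derived state '1' in Beta only — an autapomorphy, so it tells us nothing about relationships among taxa.
Trait 4: derived state '1' in Alpha only — an autapomorphy, so it tells us nothing about relationships among taxa.
Most parsimonious ingroup topology: (Alpha,(Epsilon,(Beta,Eta))).
Beta and Eta share a more recent common ancestor with each other than either does with Epsilon, so Epsilon is the least closely related of the three.

Epsilon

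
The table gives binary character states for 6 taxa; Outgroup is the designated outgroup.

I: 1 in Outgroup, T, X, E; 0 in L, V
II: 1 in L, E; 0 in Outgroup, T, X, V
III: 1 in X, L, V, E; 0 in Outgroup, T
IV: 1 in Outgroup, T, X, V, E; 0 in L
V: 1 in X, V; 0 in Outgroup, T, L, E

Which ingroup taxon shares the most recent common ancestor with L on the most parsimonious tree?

Character polarity is set by the outgroup: the derived state is whichever differs from the outgroup's state, so for I, IV the derived state is '0', and for the remaining characters it is '1'.
I (state '0') occurs in L and V but conflicts with the nesting implied by the other characters — most parsimoniously interpreted as homoplasy.
Only E and L show the derived state '1' for II, supporting them as a clade.
Only E, L, V, and X show the derived state '1' for III, supporting them as a clade.
IV: derived state '0' in L only — an autapomorphy, so it tells us nothing about relationships among taxa.
V (derived state '1') is shared by V and X — a synapomorphy uniting that clade.
Most parsimonious ingroup topology: (T,((X,V),(L,E))).
L and E form a cherry on this tree, so they are sister taxa.

E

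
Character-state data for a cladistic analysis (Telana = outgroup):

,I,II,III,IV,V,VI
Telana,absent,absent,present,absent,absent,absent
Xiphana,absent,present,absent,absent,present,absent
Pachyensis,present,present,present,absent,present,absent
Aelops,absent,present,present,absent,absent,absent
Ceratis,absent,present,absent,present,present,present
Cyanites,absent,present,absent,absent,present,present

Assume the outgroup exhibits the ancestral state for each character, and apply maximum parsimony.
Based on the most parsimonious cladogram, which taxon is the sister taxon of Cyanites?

Character polarity is set by the outgroup: the derived state is whichever differs from the outgroup's state, so for III the derived state is 'absent', and for the remaining characters it is 'present'.
I (derived state 'present') is unique to Pachyensis (autapomorphy; uninformative for grouping).
All ingroup taxa share the derived state 'present' for II; it defines the ingroup but does not resolve relationships within it.
III: derived state 'absent' in Ceratis, Cyanites, and Xiphana only — synapomorphy for {Ceratis, Cyanites, Xiphana}.
IV: derived state 'present' in Ceratis only — an autapomorphy, so it tells us nothing about relationships among taxa.
V (derived state 'present') is shared by Ceratis, Cyanites, Pachyensis, and Xiphana — a synapomorphy uniting that clade.
Only Ceratis and Cyanites show the derived state 'present' for VI, supporting them as a clade.
Most parsimonious ingroup topology: (((Xiphana,(Ceratis,Cyanites)),Pachyensis),Aelops).
Cyanites and Ceratis form a cherry on this tree, so they are sister taxa.

Ceratis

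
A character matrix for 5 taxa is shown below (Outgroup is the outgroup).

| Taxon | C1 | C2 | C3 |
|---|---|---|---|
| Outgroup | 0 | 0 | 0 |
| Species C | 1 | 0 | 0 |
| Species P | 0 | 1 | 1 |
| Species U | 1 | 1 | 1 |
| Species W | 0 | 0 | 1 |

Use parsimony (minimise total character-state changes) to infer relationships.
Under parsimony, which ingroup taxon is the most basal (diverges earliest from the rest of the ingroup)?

Species C

The outgroup has state '0' for every character, so '1' is the derived state throughout.
C1 groups Species C and Species U, which is incompatible with the clades supported by the remaining characters; treating it as convergent (homoplasy) costs fewer steps than any alternative tree.
C2 (derived state '1') is shared by Species P and Species U — a synapomorphy uniting that clade.
Only Species P, Species U, and Species W show the derived state '1' for C3, supporting them as a clade.
Most parsimonious ingroup topology: (Species C,((Species P,Species U),Species W)).
Species C is sister to the clade containing all other ingroup taxa, so it is the earliest-diverging (most basal) ingroup lineage.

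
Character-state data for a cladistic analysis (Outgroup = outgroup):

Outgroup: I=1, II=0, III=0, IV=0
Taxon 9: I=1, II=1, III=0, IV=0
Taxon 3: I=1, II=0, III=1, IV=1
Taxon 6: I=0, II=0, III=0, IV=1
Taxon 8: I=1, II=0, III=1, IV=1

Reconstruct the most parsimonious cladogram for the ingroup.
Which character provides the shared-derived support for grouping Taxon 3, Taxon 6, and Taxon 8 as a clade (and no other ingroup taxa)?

IV

Character polarity is set by the outgroup: the derived state is whichever differs from the outgroup's state, so for I the derived state is '0', and for the remaining characters it is '1'.
I (derived state '0') is unique to Taxon 6 (autapomorphy; uninformative for grouping).
II (derived state '1') is unique to Taxon 9 (autapomorphy; uninformative for grouping).
III: derived state '1' in Taxon 3 and Taxon 8 only — synapomorphy for {Taxon 3, Taxon 8}.
IV (derived state '1') is shared by Taxon 3, Taxon 6, and Taxon 8 — a synapomorphy uniting that clade.
Most parsimonious ingroup topology: (((Taxon 8,Taxon 3),Taxon 6),Taxon 9).
The clade {Taxon 3, Taxon 6, Taxon 8} is supported by IV: its derived state '1' occurs in exactly those taxa and in no other taxon (including the outgroup).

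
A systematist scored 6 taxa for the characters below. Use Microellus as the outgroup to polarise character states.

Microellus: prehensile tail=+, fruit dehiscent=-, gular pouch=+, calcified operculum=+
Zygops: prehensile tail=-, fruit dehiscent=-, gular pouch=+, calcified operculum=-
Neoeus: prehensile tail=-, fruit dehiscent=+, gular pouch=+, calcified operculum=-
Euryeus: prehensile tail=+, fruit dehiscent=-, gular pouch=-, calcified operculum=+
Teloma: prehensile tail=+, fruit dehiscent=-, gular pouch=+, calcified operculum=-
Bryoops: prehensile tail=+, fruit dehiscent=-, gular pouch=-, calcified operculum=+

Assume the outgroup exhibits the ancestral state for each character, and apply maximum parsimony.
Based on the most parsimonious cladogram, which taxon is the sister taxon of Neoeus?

Zygops

Character polarity is set by the outgroup: the derived state is whichever differs from the outgroup's state, so for prehensile tail, gular pouch, calcified operculum the derived state is '-', and for the remaining characters it is '+'.
prehensile tail: derived state '-' in Neoeus and Zygops only — synapomorphy for {Neoeus, Zygops}.
fruit dehiscent (derived state '+') is unique to Neoeus (autapomorphy; uninformative for grouping).
gular pouch: derived state '-' in Bryoops and Euryeus only — synapomorphy for {Bryoops, Euryeus}.
Only Neoeus, Teloma, and Zygops show the derived state '-' for calcified operculum, supporting them as a clade.
Most parsimonious ingroup topology: (((Zygops,Neoeus),Teloma),(Euryeus,Bryoops)).
Neoeus and Zygops form a cherry on this tree, so they are sister taxa.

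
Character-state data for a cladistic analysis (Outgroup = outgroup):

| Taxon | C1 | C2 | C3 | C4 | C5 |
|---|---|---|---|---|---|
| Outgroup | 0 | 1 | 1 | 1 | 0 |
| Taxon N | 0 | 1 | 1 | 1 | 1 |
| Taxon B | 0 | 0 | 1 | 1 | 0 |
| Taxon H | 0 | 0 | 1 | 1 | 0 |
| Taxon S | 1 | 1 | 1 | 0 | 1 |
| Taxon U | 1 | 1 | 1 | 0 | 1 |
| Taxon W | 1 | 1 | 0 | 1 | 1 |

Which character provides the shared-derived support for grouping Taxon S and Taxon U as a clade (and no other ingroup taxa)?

Character polarity is set by the outgroup: the derived state is whichever differs from the outgroup's state, so for C2, C3, C4 the derived state is '0', and for the remaining characters it is '1'.
C1: derived state '1' in Taxon S, Taxon U, and Taxon W only — synapomorphy for {Taxon S, Taxon U, Taxon W}.
Only Taxon B and Taxon H show the derived state '0' for C2, supporting them as a clade.
C3 (derived state '0') is unique to Taxon W (autapomorphy; uninformative for grouping).
C4 (derived state '0') is shared by Taxon S and Taxon U — a synapomorphy uniting that clade.
Only Taxon N, Taxon S, Taxon U, and Taxon W show the derived state '1' for C5, supporting them as a clade.
Most parsimonious ingroup topology: ((Taxon N,((Taxon S,Taxon U),Taxon W)),(Taxon B,Taxon H)).
The clade {Taxon S, Taxon U} is supported by C4: its derived state '0' occurs in exactly those taxa and in no other taxon (including the outgroup).

C4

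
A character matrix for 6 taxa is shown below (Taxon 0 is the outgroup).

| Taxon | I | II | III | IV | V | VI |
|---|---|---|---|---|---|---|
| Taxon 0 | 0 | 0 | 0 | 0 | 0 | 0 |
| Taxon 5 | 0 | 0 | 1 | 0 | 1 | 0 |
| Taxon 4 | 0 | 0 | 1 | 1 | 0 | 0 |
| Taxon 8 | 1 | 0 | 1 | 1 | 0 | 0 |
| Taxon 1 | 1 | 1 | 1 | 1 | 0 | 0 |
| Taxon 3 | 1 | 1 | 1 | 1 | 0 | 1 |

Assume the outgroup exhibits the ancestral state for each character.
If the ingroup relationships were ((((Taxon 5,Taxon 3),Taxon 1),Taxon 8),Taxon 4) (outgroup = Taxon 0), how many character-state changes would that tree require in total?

Map each character onto ((((Taxon 5,Taxon 3),Taxon 1),Taxon 8),Taxon 4) (rooted by Taxon 0) and count the minimum state changes it requires (Fitch parsimony):
I: 2; II: 2; III: 1; IV: 2; V: 1; VI: 1.
Total tree length = 9.

9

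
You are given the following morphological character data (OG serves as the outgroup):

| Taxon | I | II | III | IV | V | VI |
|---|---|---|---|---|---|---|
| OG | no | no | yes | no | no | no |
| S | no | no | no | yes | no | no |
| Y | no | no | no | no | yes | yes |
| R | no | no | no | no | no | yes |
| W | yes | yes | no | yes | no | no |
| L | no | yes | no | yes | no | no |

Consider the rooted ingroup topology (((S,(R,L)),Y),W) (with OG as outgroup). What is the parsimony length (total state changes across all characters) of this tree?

10

Map each character onto (((S,(R,L)),Y),W) (rooted by OG) and count the minimum state changes it requires (Fitch parsimony):
I: 1; II: 2; III: 1; IV: 3; V: 1; VI: 2.
Total tree length = 10.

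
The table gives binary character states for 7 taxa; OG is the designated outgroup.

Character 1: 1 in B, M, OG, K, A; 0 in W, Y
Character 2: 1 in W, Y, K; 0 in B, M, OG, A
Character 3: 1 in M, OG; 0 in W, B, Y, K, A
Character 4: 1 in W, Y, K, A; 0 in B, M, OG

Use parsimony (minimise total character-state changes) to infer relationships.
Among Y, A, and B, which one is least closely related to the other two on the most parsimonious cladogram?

B

Character polarity is set by the outgroup: the derived state is whichever differs from the outgroup's state, so for Character 1, Character 3 the derived state is '0', and for the remaining characters it is '1'.
Only W and Y show the derived state '0' for Character 1, supporting them as a clade.
Only K, W, and Y show the derived state '1' for Character 2, supporting them as a clade.
Character 3: derived state '0' in A, B, K, W, and Y only — synapomorphy for {A, B, K, W, Y}.
Only A, K, W, and Y show the derived state '1' for Character 4, supporting them as a clade.
Most parsimonious ingroup topology: (((A,((Y,W),K)),B),M).
A and Y share a more recent common ancestor with each other than either does with B, so B is the least closely related of the three.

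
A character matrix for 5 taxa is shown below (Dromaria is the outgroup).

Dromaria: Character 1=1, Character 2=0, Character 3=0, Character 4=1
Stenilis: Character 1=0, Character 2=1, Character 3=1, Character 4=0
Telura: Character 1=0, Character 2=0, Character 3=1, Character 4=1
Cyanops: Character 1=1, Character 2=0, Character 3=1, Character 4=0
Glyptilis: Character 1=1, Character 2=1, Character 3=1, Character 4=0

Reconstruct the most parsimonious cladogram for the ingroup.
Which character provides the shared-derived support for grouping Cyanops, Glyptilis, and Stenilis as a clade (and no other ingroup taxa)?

Character 4

Character polarity is set by the outgroup: the derived state is whichever differs from the outgroup's state, so for Character 1, Character 4 the derived state is '0', and for the remaining characters it is '1'.
Character 1 groups Stenilis and Telura, which is incompatible with the clades supported by the remaining characters; treating it as convergent (homoplasy) costs fewer steps than any alternative tree.
Character 2 (derived state '1') is shared by Glyptilis and Stenilis — a synapomorphy uniting that clade.
Character 3 (derived state '1') is shared by all ingroup taxa — unites the whole ingroup.
Character 4 (derived state '0') is shared by Cyanops, Glyptilis, and Stenilis — a synapomorphy uniting that clade.
Most parsimonious ingroup topology: (((Stenilis,Glyptilis),Cyanops),Telura).
The clade {Cyanops, Glyptilis, Stenilis} is supported by Character 4: its derived state '0' occurs in exactly those taxa and in no other taxon (including the outgroup).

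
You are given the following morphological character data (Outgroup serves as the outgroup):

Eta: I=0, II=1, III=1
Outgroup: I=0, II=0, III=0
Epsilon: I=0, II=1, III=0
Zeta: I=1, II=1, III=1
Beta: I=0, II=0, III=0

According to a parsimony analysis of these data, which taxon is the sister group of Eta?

Zeta

The outgroup has state '0' for every character, so '1' is the derived state throughout.
I (derived state '1') is unique to Zeta (autapomorphy; uninformative for grouping).
II: derived state '1' in Epsilon, Eta, and Zeta only — synapomorphy for {Epsilon, Eta, Zeta}.
III (derived state '1') is shared by Eta and Zeta — a synapomorphy uniting that clade.
Most parsimonious ingroup topology: (Beta,((Zeta,Eta),Epsilon)).
Eta and Zeta form a cherry on this tree, so they are sister taxa.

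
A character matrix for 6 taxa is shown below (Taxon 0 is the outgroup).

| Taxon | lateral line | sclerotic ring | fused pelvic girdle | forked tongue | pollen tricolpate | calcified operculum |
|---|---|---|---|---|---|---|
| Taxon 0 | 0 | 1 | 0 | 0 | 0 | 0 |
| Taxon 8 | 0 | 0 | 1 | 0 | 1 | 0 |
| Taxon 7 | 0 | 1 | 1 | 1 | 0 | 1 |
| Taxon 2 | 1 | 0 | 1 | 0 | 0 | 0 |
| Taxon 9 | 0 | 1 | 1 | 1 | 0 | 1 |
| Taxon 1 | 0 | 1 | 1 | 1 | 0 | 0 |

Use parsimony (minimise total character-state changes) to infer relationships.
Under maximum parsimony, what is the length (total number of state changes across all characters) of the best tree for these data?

Character polarity is set by the outgroup: the derived state is whichever differs from the outgroup's state, so for sclerotic ring the derived state is '0', and for the remaining characters it is '1'.
lateral line: derived state '1' in Taxon 2 only — an autapomorphy, so it tells us nothing about relationships among taxa.
Only Taxon 2 and Taxon 8 show the derived state '0' for sclerotic ring, supporting them as a clade.
fused pelvic girdle (derived state '1') is shared by all ingroup taxa — unites the whole ingroup.
forked tongue (derived state '1') is shared by Taxon 1, Taxon 7, and Taxon 9 — a synapomorphy uniting that clade.
pollen tricolpate: derived state '1' in Taxon 8 only — an autapomorphy, so it tells us nothing about relationships among taxa.
calcified operculum: derived state '1' in Taxon 7 and Taxon 9 only — synapomorphy for {Taxon 7, Taxon 9}.
Most parsimonious ingroup topology: ((Taxon 8,Taxon 2),((Taxon 7,Taxon 9),Taxon 1)).
Changes per character on this tree: lateral line: 1; sclerotic ring: 1; fused pelvic girdle: 1; forked tongue: 1; pollen tricolpate: 1; calcified operculum: 1.
Total = 6.

6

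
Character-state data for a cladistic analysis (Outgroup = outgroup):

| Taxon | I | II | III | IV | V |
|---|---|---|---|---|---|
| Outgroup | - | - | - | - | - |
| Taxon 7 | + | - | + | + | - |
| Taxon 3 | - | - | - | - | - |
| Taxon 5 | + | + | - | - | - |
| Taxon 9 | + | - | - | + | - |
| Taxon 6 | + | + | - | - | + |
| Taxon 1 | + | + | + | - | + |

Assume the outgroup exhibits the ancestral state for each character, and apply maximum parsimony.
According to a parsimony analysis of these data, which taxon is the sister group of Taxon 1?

The outgroup has state '-' for every character, so '+' is the derived state throughout.
Only Taxon 1, Taxon 5, Taxon 6, Taxon 7, and Taxon 9 show the derived state '+' for I, supporting them as a clade.
II (derived state '+') is shared by Taxon 1, Taxon 5, and Taxon 6 — a synapomorphy uniting that clade.
III groups Taxon 1 and Taxon 7, which is incompatible with the clades supported by the remaining characters; treating it as convergent (homoplasy) costs fewer steps than any alternative tree.
Only Taxon 7 and Taxon 9 show the derived state '+' for IV, supporting them as a clade.
V (derived state '+') is shared by Taxon 1 and Taxon 6 — a synapomorphy uniting that clade.
Most parsimonious ingroup topology: (((Taxon 7,Taxon 9),(Taxon 5,(Taxon 6,Taxon 1))),Taxon 3).
Taxon 1 and Taxon 6 form a cherry on this tree, so they are sister taxa.

Taxon 6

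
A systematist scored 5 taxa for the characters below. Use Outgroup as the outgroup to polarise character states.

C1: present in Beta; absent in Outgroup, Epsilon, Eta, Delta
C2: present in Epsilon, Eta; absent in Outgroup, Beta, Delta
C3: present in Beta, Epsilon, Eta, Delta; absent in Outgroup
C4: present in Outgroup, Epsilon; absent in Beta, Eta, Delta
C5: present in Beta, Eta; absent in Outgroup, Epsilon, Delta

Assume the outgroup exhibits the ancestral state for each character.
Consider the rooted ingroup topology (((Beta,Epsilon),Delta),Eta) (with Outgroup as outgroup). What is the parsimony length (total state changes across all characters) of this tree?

Map each character onto (((Beta,Epsilon),Delta),Eta) (rooted by Outgroup) and count the minimum state changes it requires (Fitch parsimony):
C1: 1; C2: 2; C3: 1; C4: 2; C5: 2.
Total tree length = 8.

8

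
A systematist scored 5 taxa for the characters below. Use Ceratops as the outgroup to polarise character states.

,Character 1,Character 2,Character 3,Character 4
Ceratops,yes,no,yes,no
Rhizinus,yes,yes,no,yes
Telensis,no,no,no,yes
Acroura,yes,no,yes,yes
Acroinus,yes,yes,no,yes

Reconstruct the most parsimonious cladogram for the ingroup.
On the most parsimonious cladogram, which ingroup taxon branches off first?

Character polarity is set by the outgroup: the derived state is whichever differs from the outgroup's state, so for Character 1, Character 3 the derived state is 'no', and for the remaining characters it is 'yes'.
Character 1: derived state 'no' in Telensis only — an autapomorphy, so it tells us nothing about relationships among taxa.
Character 2: derived state 'yes' in Acroinus and Rhizinus only — synapomorphy for {Acroinus, Rhizinus}.
Character 3 (derived state 'no') is shared by Acroinus, Rhizinus, and Telensis — a synapomorphy uniting that clade.
Character 4 (derived state 'yes') is shared by all ingroup taxa — unites the whole ingroup.
Most parsimonious ingroup topology: (((Rhizinus,Acroinus),Telensis),Acroura).
Acroura is sister to the clade containing all other ingroup taxa, so it is the earliest-diverging (most basal) ingroup lineage.

Acroura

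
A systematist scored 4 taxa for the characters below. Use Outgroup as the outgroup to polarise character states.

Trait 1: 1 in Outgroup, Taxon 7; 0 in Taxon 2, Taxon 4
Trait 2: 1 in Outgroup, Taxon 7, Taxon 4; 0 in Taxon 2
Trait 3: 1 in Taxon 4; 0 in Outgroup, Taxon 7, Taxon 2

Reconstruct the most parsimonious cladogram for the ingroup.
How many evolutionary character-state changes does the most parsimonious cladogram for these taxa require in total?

3

Character polarity is set by the outgroup: the derived state is whichever differs from the outgroup's state, so for Trait 1, Trait 2 the derived state is '0', and for the remaining characters it is '1'.
Trait 1 (derived state '0') is shared by Taxon 2 and Taxon 4 — a synapomorphy uniting that clade.
Trait 2: derived state '0' in Taxon 2 only — an autapomorphy, so it tells us nothing about relationships among taxa.
Trait 3: derived state '1' in Taxon 4 only — an autapomorphy, so it tells us nothing about relationships among taxa.
Most parsimonious ingroup topology: (Taxon 7,(Taxon 2,Taxon 4)).
Changes per character on this tree: Trait 1: 1; Trait 2: 1; Trait 3: 1.
Total = 3.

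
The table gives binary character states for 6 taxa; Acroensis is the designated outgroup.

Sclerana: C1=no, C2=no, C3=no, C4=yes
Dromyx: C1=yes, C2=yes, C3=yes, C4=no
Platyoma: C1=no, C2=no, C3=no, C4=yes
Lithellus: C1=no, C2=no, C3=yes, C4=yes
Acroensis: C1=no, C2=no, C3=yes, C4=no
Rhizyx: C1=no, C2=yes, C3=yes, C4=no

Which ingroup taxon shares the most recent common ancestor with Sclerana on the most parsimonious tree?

Platyoma

Character polarity is set by the outgroup: the derived state is whichever differs from the outgroup's state, so for C3 the derived state is 'no', and for the remaining characters it is 'yes'.
C1: derived state 'yes' in Dromyx only — an autapomorphy, so it tells us nothing about relationships among taxa.
C2 (derived state 'yes') is shared by Dromyx and Rhizyx — a synapomorphy uniting that clade.
C3 (derived state 'no') is shared by Platyoma and Sclerana — a synapomorphy uniting that clade.
Only Lithellus, Platyoma, and Sclerana show the derived state 'yes' for C4, supporting them as a clade.
Most parsimonious ingroup topology: (((Platyoma,Sclerana),Lithellus),(Rhizyx,Dromyx)).
Sclerana and Platyoma form a cherry on this tree, so they are sister taxa.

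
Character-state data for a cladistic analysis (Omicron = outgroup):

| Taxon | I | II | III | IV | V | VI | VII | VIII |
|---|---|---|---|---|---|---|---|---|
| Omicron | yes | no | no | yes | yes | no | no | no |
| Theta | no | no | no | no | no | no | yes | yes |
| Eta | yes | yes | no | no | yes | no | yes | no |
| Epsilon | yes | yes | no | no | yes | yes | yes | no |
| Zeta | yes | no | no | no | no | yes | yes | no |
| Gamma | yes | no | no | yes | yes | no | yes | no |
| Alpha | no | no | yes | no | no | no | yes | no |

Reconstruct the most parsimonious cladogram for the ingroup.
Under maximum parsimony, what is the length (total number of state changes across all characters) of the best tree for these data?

9

Character polarity is set by the outgroup: the derived state is whichever differs from the outgroup's state, so for I, IV, V the derived state is 'no', and for the remaining characters it is 'yes'.
I (derived state 'no') is shared by Alpha and Theta — a synapomorphy uniting that clade.
II: derived state 'yes' in Epsilon and Eta only — synapomorphy for {Epsilon, Eta}.
III: derived state 'yes' in Alpha only — an autapomorphy, so it tells us nothing about relationships among taxa.
IV (derived state 'no') is shared by Alpha, Epsilon, Eta, Theta, and Zeta — a synapomorphy uniting that clade.
V (derived state 'no') is shared by Alpha, Theta, and Zeta — a synapomorphy uniting that clade.
VI groups Epsilon and Zeta, which is incompatible with the clades supported by the remaining characters; treating it as convergent (homoplasy) costs fewer steps than any alternative tree.
VII (derived state 'yes') is shared by all ingroup taxa — unites the whole ingroup.
VIII (derived state 'yes') is unique to Theta (autapomorphy; uninformative for grouping).
Most parsimonious ingroup topology: ((((Theta,Alpha),Zeta),(Eta,Epsilon)),Gamma).
Changes per character on this tree: I: 1; II: 1; III: 1; IV: 1; V: 1; VI: 2; VII: 1; VIII: 1.
Total = 9.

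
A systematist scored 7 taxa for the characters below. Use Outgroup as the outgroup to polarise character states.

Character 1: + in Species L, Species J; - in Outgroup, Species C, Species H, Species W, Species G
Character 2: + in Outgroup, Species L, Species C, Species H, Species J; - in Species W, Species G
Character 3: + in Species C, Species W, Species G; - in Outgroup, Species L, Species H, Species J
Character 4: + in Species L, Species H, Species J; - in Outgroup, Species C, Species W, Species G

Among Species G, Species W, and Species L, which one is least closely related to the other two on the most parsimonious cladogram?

Species L

Character polarity is set by the outgroup: the derived state is whichever differs from the outgroup's state, so for Character 2 the derived state is '-', and for the remaining characters it is '+'.
Character 1: derived state '+' in Species J and Species L only — synapomorphy for {Species J, Species L}.
Only Species G and Species W show the derived state '-' for Character 2, supporting them as a clade.
Character 3: derived state '+' in Species C, Species G, and Species W only — synapomorphy for {Species C, Species G, Species W}.
Character 4 (derived state '+') is shared by Species H, Species J, and Species L — a synapomorphy uniting that clade.
Most parsimonious ingroup topology: (((Species L,Species J),Species H),(Species C,(Species W,Species G))).
Species G and Species W share a more recent common ancestor with each other than either does with Species L, so Species L is the least closely related of the three.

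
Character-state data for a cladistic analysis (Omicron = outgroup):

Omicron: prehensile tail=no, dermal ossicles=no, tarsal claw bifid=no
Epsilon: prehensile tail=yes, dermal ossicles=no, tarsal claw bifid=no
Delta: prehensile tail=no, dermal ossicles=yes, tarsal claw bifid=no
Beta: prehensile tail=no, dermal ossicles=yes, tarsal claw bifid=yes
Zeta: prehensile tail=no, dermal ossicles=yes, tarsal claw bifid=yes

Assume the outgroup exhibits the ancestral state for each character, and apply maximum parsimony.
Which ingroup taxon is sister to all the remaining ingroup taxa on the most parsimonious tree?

Epsilon

The outgroup has state 'no' for every character, so 'yes' is the derived state throughout.
prehensile tail (derived state 'yes') is unique to Epsilon (autapomorphy; uninformative for grouping).
dermal ossicles (derived state 'yes') is shared by Beta, Delta, and Zeta — a synapomorphy uniting that clade.
tarsal claw bifid: derived state 'yes' in Beta and Zeta only — synapomorphy for {Beta, Zeta}.
Most parsimonious ingroup topology: (Epsilon,(Delta,(Beta,Zeta))).
Epsilon is sister to the clade containing all other ingroup taxa, so it is the earliest-diverging (most basal) ingroup lineage.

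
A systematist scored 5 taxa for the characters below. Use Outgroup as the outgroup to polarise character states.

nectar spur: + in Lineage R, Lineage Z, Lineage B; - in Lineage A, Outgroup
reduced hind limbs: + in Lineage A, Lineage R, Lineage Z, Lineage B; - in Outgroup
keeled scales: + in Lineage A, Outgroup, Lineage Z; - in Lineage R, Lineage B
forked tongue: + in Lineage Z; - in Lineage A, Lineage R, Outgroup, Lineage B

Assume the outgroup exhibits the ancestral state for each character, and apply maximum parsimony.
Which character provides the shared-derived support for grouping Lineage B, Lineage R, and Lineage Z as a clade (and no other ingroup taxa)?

nectar spur

Character polarity is set by the outgroup: the derived state is whichever differs from the outgroup's state, so for keeled scales the derived state is '-', and for the remaining characters it is '+'.
nectar spur (derived state '+') is shared by Lineage B, Lineage R, and Lineage Z — a synapomorphy uniting that clade.
reduced hind limbs (derived state '+') is shared by all ingroup taxa — unites the whole ingroup.
Only Lineage B and Lineage R show the derived state '-' for keeled scales, supporting them as a clade.
forked tongue (derived state '+') is unique to Lineage Z (autapomorphy; uninformative for grouping).
Most parsimonious ingroup topology: (((Lineage B,Lineage R),Lineage Z),Lineage A).
The clade {Lineage B, Lineage R, Lineage Z} is supported by nectar spur: its derived state '+' occurs in exactly those taxa and in no other taxon (including the outgroup).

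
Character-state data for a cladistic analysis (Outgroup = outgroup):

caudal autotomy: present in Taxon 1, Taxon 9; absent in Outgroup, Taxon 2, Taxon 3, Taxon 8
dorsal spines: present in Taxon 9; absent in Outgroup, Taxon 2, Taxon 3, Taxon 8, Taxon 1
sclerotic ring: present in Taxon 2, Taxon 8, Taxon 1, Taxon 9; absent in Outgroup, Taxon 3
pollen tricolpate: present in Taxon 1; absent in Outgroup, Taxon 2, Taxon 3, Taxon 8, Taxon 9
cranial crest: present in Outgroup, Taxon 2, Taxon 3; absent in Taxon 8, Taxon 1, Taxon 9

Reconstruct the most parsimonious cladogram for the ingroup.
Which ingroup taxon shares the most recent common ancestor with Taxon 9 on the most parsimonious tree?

Taxon 1

Character polarity is set by the outgroup: the derived state is whichever differs from the outgroup's state, so for cranial crest the derived state is 'absent', and for the remaining characters it is 'present'.
caudal autotomy: derived state 'present' in Taxon 1 and Taxon 9 only — synapomorphy for {Taxon 1, Taxon 9}.
dorsal spines (derived state 'present') is unique to Taxon 9 (autapomorphy; uninformative for grouping).
Only Taxon 1, Taxon 2, Taxon 8, and Taxon 9 show the derived state 'present' for sclerotic ring, supporting them as a clade.
pollen tricolpate: derived state 'present' in Taxon 1 only — an autapomorphy, so it tells us nothing about relationships among taxa.
Only Taxon 1, Taxon 8, and Taxon 9 show the derived state 'absent' for cranial crest, supporting them as a clade.
Most parsimonious ingroup topology: ((Taxon 2,(Taxon 8,(Taxon 1,Taxon 9))),Taxon 3).
Taxon 9 and Taxon 1 form a cherry on this tree, so they are sister taxa.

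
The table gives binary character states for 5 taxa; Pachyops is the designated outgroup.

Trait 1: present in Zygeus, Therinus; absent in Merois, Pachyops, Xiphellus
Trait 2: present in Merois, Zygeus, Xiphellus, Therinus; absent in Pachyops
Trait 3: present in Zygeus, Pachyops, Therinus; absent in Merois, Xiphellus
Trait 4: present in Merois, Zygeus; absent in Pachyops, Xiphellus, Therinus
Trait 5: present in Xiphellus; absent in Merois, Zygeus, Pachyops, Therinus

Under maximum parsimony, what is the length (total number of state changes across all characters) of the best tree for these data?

6

Character polarity is set by the outgroup: the derived state is whichever differs from the outgroup's state, so for Trait 3 the derived state is 'absent', and for the remaining characters it is 'present'.
Only Therinus and Zygeus show the derived state 'present' for Trait 1, supporting them as a clade.
All ingroup taxa share the derived state 'present' for Trait 2; it defines the ingroup but does not resolve relationships within it.
Only Merois and Xiphellus show the derived state 'absent' for Trait 3, supporting them as a clade.
Trait 4 (state 'present') occurs in Merois and Zygeus but conflicts with the nesting implied by the other characters — most parsimoniously interpreted as homoplasy.
Trait 5: derived state 'present' in Xiphellus only — an autapomorphy, so it tells us nothing about relationships among taxa.
Most parsimonious ingroup topology: ((Xiphellus,Merois),(Therinus,Zygeus)).
Changes per character on this tree: Trait 1: 1; Trait 2: 1; Trait 3: 1; Trait 4: 2; Trait 5: 1.
Total = 6.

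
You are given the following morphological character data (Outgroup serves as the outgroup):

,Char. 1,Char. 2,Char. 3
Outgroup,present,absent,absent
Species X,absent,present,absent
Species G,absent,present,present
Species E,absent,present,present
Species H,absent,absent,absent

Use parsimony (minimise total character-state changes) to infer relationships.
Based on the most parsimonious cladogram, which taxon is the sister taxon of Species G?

Character polarity is set by the outgroup: the derived state is whichever differs from the outgroup's state, so for Char. 1 the derived state is 'absent', and for the remaining characters it is 'present'.
All ingroup taxa share the derived state 'absent' for Char. 1; it defines the ingroup but does not resolve relationships within it.
Char. 2 (derived state 'present') is shared by Species E, Species G, and Species X — a synapomorphy uniting that clade.
Char. 3 (derived state 'present') is shared by Species E and Species G — a synapomorphy uniting that clade.
Most parsimonious ingroup topology: ((Species X,(Species G,Species E)),Species H).
Species G and Species E form a cherry on this tree, so they are sister taxa.

Species E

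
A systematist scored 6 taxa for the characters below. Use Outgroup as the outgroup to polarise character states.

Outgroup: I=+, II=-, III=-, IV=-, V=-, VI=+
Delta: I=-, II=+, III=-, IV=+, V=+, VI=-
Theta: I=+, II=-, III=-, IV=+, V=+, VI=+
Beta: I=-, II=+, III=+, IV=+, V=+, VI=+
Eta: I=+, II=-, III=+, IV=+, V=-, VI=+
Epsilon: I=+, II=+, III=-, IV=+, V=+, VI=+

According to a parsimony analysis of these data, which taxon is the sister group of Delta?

Character polarity is set by the outgroup: the derived state is whichever differs from the outgroup's state, so for I, VI the derived state is '-', and for the remaining characters it is '+'.
I: derived state '-' in Beta and Delta only — synapomorphy for {Beta, Delta}.
Only Beta, Delta, and Epsilon show the derived state '+' for II, supporting them as a clade.
III (state '+') occurs in Beta and Eta but conflicts with the nesting implied by the other characters — most parsimoniously interpreted as homoplasy.
IV (derived state '+') is shared by all ingroup taxa — unites the whole ingroup.
V: derived state '+' in Beta, Delta, Epsilon, and Theta only — synapomorphy for {Beta, Delta, Epsilon, Theta}.
VI (derived state '-') is unique to Delta (autapomorphy; uninformative for grouping).
Most parsimonious ingroup topology: ((((Delta,Beta),Epsilon),Theta),Eta).
Delta and Beta form a cherry on this tree, so they are sister taxa.

Beta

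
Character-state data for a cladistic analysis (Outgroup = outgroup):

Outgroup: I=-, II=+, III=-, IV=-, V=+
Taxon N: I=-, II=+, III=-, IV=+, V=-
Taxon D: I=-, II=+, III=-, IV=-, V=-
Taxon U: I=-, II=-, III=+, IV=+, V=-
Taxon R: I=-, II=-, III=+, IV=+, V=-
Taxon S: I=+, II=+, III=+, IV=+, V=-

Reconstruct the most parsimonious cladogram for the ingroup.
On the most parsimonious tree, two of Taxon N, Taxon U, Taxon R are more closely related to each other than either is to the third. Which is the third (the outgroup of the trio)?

Character polarity is set by the outgroup: the derived state is whichever differs from the outgroup's state, so for II, V the derived state is '-', and for the remaining characters it is '+'.
I (derived state '+') is unique to Taxon S (autapomorphy; uninformative for grouping).
II (derived state '-') is shared by Taxon R and Taxon U — a synapomorphy uniting that clade.
III: derived state '+' in Taxon R, Taxon S, and Taxon U only — synapomorphy for {Taxon R, Taxon S, Taxon U}.
IV (derived state '+') is shared by Taxon N, Taxon R, Taxon S, and Taxon U — a synapomorphy uniting that clade.
V (derived state '-') is shared by all ingroup taxa — unites the whole ingroup.
Most parsimonious ingroup topology: ((Taxon N,((Taxon U,Taxon R),Taxon S)),Taxon D).
Taxon R and Taxon U share a more recent common ancestor with each other than either does with Taxon N, so Taxon N is the least closely related of the three.

Taxon N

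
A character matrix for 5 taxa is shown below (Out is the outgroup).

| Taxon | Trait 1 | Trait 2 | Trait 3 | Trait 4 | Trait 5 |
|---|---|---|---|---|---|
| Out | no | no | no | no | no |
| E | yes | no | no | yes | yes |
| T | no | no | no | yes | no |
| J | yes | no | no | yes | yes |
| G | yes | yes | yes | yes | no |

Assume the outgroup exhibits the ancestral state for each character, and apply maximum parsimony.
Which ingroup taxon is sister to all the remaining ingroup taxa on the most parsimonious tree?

T

The outgroup has state 'no' for every character, so 'yes' is the derived state throughout.
Trait 1 (derived state 'yes') is shared by E, G, and J — a synapomorphy uniting that clade.
Trait 2 (derived state 'yes') is unique to G (autapomorphy; uninformative for grouping).
Trait 3 (derived state 'yes') is unique to G (autapomorphy; uninformative for grouping).
All ingroup taxa share the derived state 'yes' for Trait 4; it defines the ingroup but does not resolve relationships within it.
Only E and J show the derived state 'yes' for Trait 5, supporting them as a clade.
Most parsimonious ingroup topology: (((E,J),G),T).
T is sister to the clade containing all other ingroup taxa, so it is the earliest-diverging (most basal) ingroup lineage.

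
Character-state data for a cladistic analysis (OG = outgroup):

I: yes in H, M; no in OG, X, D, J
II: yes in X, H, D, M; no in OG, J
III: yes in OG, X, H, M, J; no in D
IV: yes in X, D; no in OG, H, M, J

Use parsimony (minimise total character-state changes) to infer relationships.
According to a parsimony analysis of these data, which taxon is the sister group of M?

H

Character polarity is set by the outgroup: the derived state is whichever differs from the outgroup's state, so for III the derived state is 'no', and for the remaining characters it is 'yes'.
Only H and M show the derived state 'yes' for I, supporting them as a clade.
Only D, H, M, and X show the derived state 'yes' for II, supporting them as a clade.
III: derived state 'no' in D only — an autapomorphy, so it tells us nothing about relationships among taxa.
Only D and X show the derived state 'yes' for IV, supporting them as a clade.
Most parsimonious ingroup topology: (((X,D),(H,M)),J).
M and H form a cherry on this tree, so they are sister taxa.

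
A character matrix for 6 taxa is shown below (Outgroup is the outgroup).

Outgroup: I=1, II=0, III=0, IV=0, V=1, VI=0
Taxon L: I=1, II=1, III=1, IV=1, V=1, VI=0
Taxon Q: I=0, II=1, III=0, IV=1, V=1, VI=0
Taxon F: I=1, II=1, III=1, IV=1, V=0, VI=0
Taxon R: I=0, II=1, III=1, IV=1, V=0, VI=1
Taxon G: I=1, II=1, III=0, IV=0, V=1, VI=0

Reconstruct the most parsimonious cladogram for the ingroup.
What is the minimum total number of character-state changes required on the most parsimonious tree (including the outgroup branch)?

7

Character polarity is set by the outgroup: the derived state is whichever differs from the outgroup's state, so for I, V the derived state is '0', and for the remaining characters it is '1'.
I (state '0') occurs in Taxon Q and Taxon R but conflicts with the nesting implied by the other characters — most parsimoniously interpreted as homoplasy.
II (derived state '1') is shared by all ingroup taxa — unites the whole ingroup.
Only Taxon F, Taxon L, and Taxon R show the derived state '1' for III, supporting them as a clade.
IV (derived state '1') is shared by Taxon F, Taxon L, Taxon Q, and Taxon R — a synapomorphy uniting that clade.
Only Taxon F and Taxon R show the derived state '0' for V, supporting them as a clade.
VI: derived state '1' in Taxon R only — an autapomorphy, so it tells us nothing about relationships among taxa.
Most parsimonious ingroup topology: (((Taxon L,(Taxon F,Taxon R)),Taxon Q),Taxon G).
Changes per character on this tree: I: 2; II: 1; III: 1; IV: 1; V: 1; VI: 1.
Total = 7.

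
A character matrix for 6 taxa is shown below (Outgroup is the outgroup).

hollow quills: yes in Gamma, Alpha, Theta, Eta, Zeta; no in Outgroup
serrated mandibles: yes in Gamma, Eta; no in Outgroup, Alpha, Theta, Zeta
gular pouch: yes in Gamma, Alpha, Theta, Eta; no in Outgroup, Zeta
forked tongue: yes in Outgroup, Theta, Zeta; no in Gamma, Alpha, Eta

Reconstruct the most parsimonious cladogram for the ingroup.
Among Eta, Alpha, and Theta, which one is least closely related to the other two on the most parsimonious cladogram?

Theta

Character polarity is set by the outgroup: the derived state is whichever differs from the outgroup's state, so for forked tongue the derived state is 'no', and for the remaining characters it is 'yes'.
All ingroup taxa share the derived state 'yes' for hollow quills; it defines the ingroup but does not resolve relationships within it.
Only Eta and Gamma show the derived state 'yes' for serrated mandibles, supporting them as a clade.
Only Alpha, Eta, Gamma, and Theta show the derived state 'yes' for gular pouch, supporting them as a clade.
Only Alpha, Eta, and Gamma show the derived state 'no' for forked tongue, supporting them as a clade.
Most parsimonious ingroup topology: ((((Gamma,Eta),Alpha),Theta),Zeta).
Eta and Alpha share a more recent common ancestor with each other than either does with Theta, so Theta is the least closely related of the three.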